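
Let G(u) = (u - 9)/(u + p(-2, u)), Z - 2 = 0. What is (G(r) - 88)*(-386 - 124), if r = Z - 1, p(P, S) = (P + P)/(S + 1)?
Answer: 40800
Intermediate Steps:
Z = 2 (Z = 2 + 0 = 2)
p(P, S) = 2*P/(1 + S) (p(P, S) = (2*P)/(1 + S) = 2*P/(1 + S))
r = 1 (r = 2 - 1 = 1)
G(u) = (-9 + u)/(u - 4/(1 + u)) (G(u) = (u - 9)/(u + 2*(-2)/(1 + u)) = (-9 + u)/(u - 4/(1 + u)))
(G(r) - 88)*(-386 - 124) = ((1 + 1)*(-9 + 1)/(-4 + 1*(1 + 1)) - 88)*(-386 - 124) = (2*(-8)/(-4 + 1*2) - 88)*(-510) = (2*(-8)/(-4 + 2) - 88)*(-510) = (2*(-8)/(-2) - 88)*(-510) = (-½*2*(-8) - 88)*(-510) = (8 - 88)*(-510) = -80*(-510) = 40800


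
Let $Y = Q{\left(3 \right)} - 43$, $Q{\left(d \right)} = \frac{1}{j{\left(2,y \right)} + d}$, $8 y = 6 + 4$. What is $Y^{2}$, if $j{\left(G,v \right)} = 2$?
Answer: $\frac{45796}{25} \approx 1831.8$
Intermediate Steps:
$y = \frac{5}{4}$ ($y = \frac{6 + 4}{8} = \frac{1}{8} \cdot 10 = \frac{5}{4} \approx 1.25$)
$Q{\left(d \right)} = \frac{1}{2 + d}$
$Y = - \frac{214}{5}$ ($Y = \frac{1}{2 + 3} - 43 = \frac{1}{5} - 43 = - \frac{214}{5} \approx -42.8$)
$Y^{2} = \left(- \frac{214}{5}\right)^{2} = \frac{45796}{25}$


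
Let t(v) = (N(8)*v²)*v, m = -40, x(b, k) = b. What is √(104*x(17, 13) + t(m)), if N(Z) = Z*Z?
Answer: 2*I*√1023558 ≈ 2023.4*I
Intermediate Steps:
N(Z) = Z²
t(v) = 64*v³ (t(v) = (8²*v²)*v = (64*v²)*v = 64*v³)
√(104*x(17, 13) + t(m)) = √(104*17 + 64*(-40)³) = √(1768 + 64*(-64000)) = √(1768 - 4096000) = √(-4094232) = 2*I*√1023558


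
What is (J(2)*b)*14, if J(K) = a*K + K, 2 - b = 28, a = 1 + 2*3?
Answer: -5824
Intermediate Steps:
a = 7 (a = 1 + 6 = 7)
b = -26 (b = 2 - 1*28 = 2 - 28 = -26)
J(K) = 8*K (J(K) = 7*K + K = 8*K)
(J(2)*b)*14 = ((8*2)*(-26))*14 = (16*(-26))*14 = -416*14 = -5824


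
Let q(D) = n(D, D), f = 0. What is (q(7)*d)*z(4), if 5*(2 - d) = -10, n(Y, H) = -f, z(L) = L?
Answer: 0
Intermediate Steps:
n(Y, H) = 0 (n(Y, H) = -1*0 = 0)
d = 4 (d = 2 - ⅕*(-10) = 2 + 2 = 4)
q(D) = 0
(q(7)*d)*z(4) = (0*4)*4 = 0*4 = 0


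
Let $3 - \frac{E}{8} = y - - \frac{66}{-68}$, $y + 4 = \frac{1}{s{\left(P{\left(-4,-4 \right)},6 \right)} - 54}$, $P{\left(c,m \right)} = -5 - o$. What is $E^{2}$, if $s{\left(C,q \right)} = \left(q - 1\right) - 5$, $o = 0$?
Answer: $\frac{860600896}{210681} \approx 4084.9$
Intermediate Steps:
$P{\left(c,m \right)} = -5$ ($P{\left(c,m \right)} = -5 - 0 = -5 + 0 = -5$)
$s{\left(C,q \right)} = -6 + q$ ($s{\left(C,q \right)} = \left(-1 + q\right) - 5 = -6 + q$)
$y = - \frac{217}{54}$ ($y = -4 + \frac{1}{\left(-6 + 6\right) - 54} = -4 + \frac{1}{0 - 54} = -4 + \frac{1}{-54} = -4 - \frac{1}{54} = - \frac{217}{54} \approx -4.0185$)
$E = \frac{29336}{459}$ ($E = 24 - 8 \left(- \frac{217}{54} - - \frac{66}{-68}\right) = 24 - 8 \left(- \frac{217}{54} - \left(-66\right) \left(- \frac{1}{68}\right)\right) = 24 - 8 \left(- \frac{217}{54} - \frac{33}{34}\right) = 24 - - \frac{18320}{459} = 24 + \frac{18320}{459} = \frac{29336}{459} \approx 63.913$)
$E^{2} = \left(\frac{29336}{459}\right)^{2} = \frac{860600896}{210681}$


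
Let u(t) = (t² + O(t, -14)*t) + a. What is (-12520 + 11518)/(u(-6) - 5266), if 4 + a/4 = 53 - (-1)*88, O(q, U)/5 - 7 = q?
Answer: 501/2356 ≈ 0.21265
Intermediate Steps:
O(q, U) = 35 + 5*q
a = 548 (a = -16 + 4*(53 - (-1)*88) = -16 + 4*(53 - 1*(-88)) = -16 + 4*(53 + 88) = -16 + 4*141 = -16 + 564 = 548)
u(t) = 548 + t² + t*(35 + 5*t) (u(t) = (t² + (35 + 5*t)*t) + 548 = (t² + t*(35 + 5*t)) + 548 = 548 + t² + t*(35 + 5*t))
(-12520 + 11518)/(u(-6) - 5266) = (-12520 + 11518)/((548 + 6*(-6)² + 35*(-6)) - 5266) = -1002/((548 + 6*36 - 210) - 5266) = -1002/((548 + 216 - 210) - 5266) = -1002/(554 - 5266) = -1002/(-4712) = -1002*(-1/4712) = 501/2356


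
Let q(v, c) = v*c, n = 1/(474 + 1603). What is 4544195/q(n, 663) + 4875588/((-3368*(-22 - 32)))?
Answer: 15894115367953/1116492 ≈ 1.4236e+7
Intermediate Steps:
n = 1/2077 ≈ 0.00048146
q(v, c) = c*v
4544195/q(n, 663) + 4875588/((-3368*(-22 - 32))) = 4544195/((663*(1/2077))) + 4875588/((-3368*(-22 - 32))) = 4544195/(663/2077) + 4875588/((-3368*(-54))) = 4544195*(2077/663) + 4875588/181872 = 9438293015/663 + 4875588*(1/181872) = 9438293015/663 + 135433/5052 = 15894115367953/1116492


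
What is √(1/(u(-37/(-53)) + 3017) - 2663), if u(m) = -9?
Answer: I*√376484241/376 ≈ 51.604*I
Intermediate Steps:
√(1/(u(-37/(-53)) + 3017) - 2663) = √(1/(-9 + 3017) - 2663) = √(1/3008 - 2663) = √(-8010303/3008) = I*√376484241/376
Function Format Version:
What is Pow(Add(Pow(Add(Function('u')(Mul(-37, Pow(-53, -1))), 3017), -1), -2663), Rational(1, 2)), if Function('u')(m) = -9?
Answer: Mul(Rational(1, 376), I, Pow(376484241, Rational(1, 2))) ≈ Mul(51.604, I)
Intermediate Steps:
Pow(Add(Pow(Add(Function('u')(Mul(-37, Pow(-53, -1))), 3017), -1), -2663), Rational(1, 2)) = Pow(Add(Pow(Add(-9, 3017), -1), -2663), Rational(1, 2)) = Pow(Add(Pow(3008, -1), -2663), Rational(1, 2)) = Pow(Add(Rational(1, 3008), -2663), Rational(1, 2)) = Pow(Rational(-8010303, 3008), Rational(1, 2)) = Mul(Rational(1, 376), I, Pow(376484241, Rational(1, 2)))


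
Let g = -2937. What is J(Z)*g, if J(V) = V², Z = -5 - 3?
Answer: -187968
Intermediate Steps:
Z = -8
J(Z)*g = (-8)²*(-2937) = 64*(-2937) = -187968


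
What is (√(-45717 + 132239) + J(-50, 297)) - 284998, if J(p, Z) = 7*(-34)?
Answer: -285236 + √86522 ≈ -2.8494e+5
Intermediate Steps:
J(p, Z) = -238
(√(-45717 + 132239) + J(-50, 297)) - 284998 = (√(-45717 + 132239) - 238) - 284998 = (√86522 - 238) - 284998 = (-238 + √86522) - 284998 = -285236 + √86522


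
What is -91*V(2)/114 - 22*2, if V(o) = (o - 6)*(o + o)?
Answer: -1780/57 ≈ -31.228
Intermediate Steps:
V(o) = 2*o*(-6 + o) (V(o) = (-6 + o)*(2*o) = 2*o*(-6 + o))
-91*V(2)/114 - 22*2 = -91*2*2*(-6 + 2)/114 - 22*2 = -91*2*2*(-4)/114 - 44 = -(-1456)/114 - 44 = -91*(-8/57) - 44 = 728/57 - 44 = -1780/57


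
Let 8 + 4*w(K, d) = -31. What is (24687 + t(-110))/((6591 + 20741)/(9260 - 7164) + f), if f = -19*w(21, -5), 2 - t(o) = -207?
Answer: 407672/3247 ≈ 125.55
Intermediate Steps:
w(K, d) = -39/4 (w(K, d) = -2 + (1/4)*(-31) = -2 - 31/4 = -39/4)
t(o) = 209 (t(o) = 2 - 1*(-207) = 2 + 207 = 209)
f = 741/4 (f = -19*(-39/4) = 741/4 ≈ 185.25)
(24687 + t(-110))/((6591 + 20741)/(9260 - 7164) + f) = (24687 + 209)/((6591 + 20741)/(9260 - 7164) + 741/4) = 24896/(27332/2096 + 741/4) = 24896/(27332*(1/2096) + 741/4) = 24896/(6833/524 + 741/4) = 24896/(25976/131) = 24896*(131/25976) = 407672/3247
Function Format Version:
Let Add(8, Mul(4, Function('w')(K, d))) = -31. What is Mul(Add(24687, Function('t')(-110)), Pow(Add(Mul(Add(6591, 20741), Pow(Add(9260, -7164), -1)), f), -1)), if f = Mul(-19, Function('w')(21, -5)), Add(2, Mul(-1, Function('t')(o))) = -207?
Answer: Rational(407672, 3247) ≈ 125.55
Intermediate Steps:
Function('w')(K, d) = Rational(-39, 4) (Function('w')(K, d) = Add(-2, Mul(Rational(1, 4), -31)) = Add(-2, Rational(-31, 4)) = Rational(-39, 4))
Function('t')(o) = 209 (Function('t')(o) = Add(2, Mul(-1, -207)) = Add(2, 207) = 209)
f = Rational(741, 4) (f = Mul(-19, Rational(-39, 4)) = Rational(741, 4) ≈ 185.25)
Mul(Add(24687, Function('t')(-110)), Pow(Add(Mul(Add(6591, 20741), Pow(Add(9260, -7164), -1)), f), -1)) = Mul(Add(24687, 209), Pow(Add(Mul(Add(6591, 20741), Pow(Add(9260, -7164), -1)), Rational(741, 4)), -1)) = Mul(24896, Pow(Add(Mul(27332, Pow(2096, -1)), Rational(741, 4)), -1)) = Mul(24896, Pow(Add(Mul(27332, Rational(1, 2096)), Rational(741, 4)), -1)) = Mul(24896, Pow(Add(Rational(6833, 524), Rational(741, 4)), -1)) = Mul(24896, Pow(Rational(25976, 131), -1)) = Mul(24896, Rational(131, 25976)) = Rational(407672, 3247)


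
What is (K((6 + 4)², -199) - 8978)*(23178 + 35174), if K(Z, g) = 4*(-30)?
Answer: -530886496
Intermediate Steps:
K(Z, g) = -120
(K((6 + 4)², -199) - 8978)*(23178 + 35174) = (-120 - 8978)*(23178 + 35174) = -9098*58352 = -530886496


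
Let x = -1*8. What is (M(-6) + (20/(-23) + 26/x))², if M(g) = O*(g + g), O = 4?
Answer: 22992025/8464 ≈ 2716.4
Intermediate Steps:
M(g) = 8*g (M(g) = 4*(g + g) = 4*(2*g) = 8*g)
x = -8
(M(-6) + (20/(-23) + 26/x))² = (8*(-6) + (20/(-23) + 26/(-8)))² = (-48 + (20*(-1/23) + 26*(-⅛)))² = (-48 + (-20/23 - 13/4))² = (-48 - 379/92)² = (-4795/92)² = 22992025/8464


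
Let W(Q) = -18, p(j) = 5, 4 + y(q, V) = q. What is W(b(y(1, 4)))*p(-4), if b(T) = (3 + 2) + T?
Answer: -90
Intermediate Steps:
y(q, V) = -4 + q
b(T) = 5 + T
W(b(y(1, 4)))*p(-4) = -18*5 = -90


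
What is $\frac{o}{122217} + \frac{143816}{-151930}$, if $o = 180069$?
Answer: $\frac{1630187183}{3094738135} \approx 0.52676$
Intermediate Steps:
$\frac{o}{122217} + \frac{143816}{-151930} = \frac{180069}{122217} + \frac{143816}{-151930} = 180069 \cdot \frac{1}{122217} + 143816 \left(- \frac{1}{151930}\right) = \frac{60023}{40739} - \frac{71908}{75965} = \frac{1630187183}{3094738135}$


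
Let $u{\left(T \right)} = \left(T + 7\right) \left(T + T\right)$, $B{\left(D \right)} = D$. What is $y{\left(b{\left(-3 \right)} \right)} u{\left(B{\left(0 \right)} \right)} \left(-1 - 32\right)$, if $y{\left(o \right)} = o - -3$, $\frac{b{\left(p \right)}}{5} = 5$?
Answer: $0$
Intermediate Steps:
$b{\left(p \right)} = 25$ ($b{\left(p \right)} = 5 \cdot 5 = 25$)
$y{\left(o \right)} = 3 + o$ ($y{\left(o \right)} = o + 3 = 3 + o$)
$u{\left(T \right)} = 2 T \left(7 + T\right)$ ($u{\left(T \right)} = \left(7 + T\right) 2 T = 2 T \left(7 + T\right)$)
$y{\left(b{\left(-3 \right)} \right)} u{\left(B{\left(0 \right)} \right)} \left(-1 - 32\right) = \left(3 + 25\right) 2 \cdot 0 \left(7 + 0\right) \left(-1 - 32\right) = 28 \cdot 2 \cdot 0 \cdot 7 \left(-33\right) = 28 \cdot 0 \left(-33\right) = 0 \left(-33\right) = 0$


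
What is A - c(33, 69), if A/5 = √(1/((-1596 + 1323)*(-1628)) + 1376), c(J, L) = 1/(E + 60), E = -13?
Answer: -1/47 + 5*√67950481493895/222222 ≈ 185.45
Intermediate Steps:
c(J, L) = 1/47 (c(J, L) = 1/(-13 + 60) = 1/47)
A = 5*√67950481493895/222222 (A = 5*√(1/((-1596 + 1323)*(-1628)) + 1376) = 5*√(-1/1628/(-273) + 1376) = 5*√(-1/273*(-1/1628) + 1376) = 5*√(1/444444 + 1376) = 5*√(611554945/444444) = 5*(√67950481493895/222222) = 5*√67950481493895/222222 ≈ 185.47)
A - c(33, 69) = 5*√67950481493895/222222 - 1*1/47 = 5*√67950481493895/222222 - 1/47 = -1/47 + 5*√67950481493895/222222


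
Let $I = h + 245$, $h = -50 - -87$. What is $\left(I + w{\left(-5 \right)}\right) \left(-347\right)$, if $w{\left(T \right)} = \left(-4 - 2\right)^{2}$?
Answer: $-110346$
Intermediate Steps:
$w{\left(T \right)} = 36$ ($w{\left(T \right)} = \left(-6\right)^{2} = 36$)
$h = 37$ ($h = -50 + 87 = 37$)
$I = 282$ ($I = 37 + 245 = 282$)
$\left(I + w{\left(-5 \right)}\right) \left(-347\right) = \left(282 + 36\right) \left(-347\right) = 318 \left(-347\right) = -110346$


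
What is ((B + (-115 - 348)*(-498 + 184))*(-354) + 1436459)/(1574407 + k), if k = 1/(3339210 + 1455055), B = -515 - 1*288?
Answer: -238488348852355/7548124375856 ≈ -31.596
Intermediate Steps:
B = -803 (B = -515 - 288 = -803)
k = 1/4794265 ≈ 2.0858e-7
((B + (-115 - 348)*(-498 + 184))*(-354) + 1436459)/(1574407 + k) = ((-803 + (-115 - 348)*(-498 + 184))*(-354) + 1436459)/(1574407 + 1/4794265) = ((-803 - 463*(-314))*(-354) + 1436459)/(7548124375856/4794265) = ((-803 + 145382)*(-354) + 1436459)*(4794265/7548124375856) = (144579*(-354) + 1436459)*(4794265/7548124375856) = (-51180966 + 1436459)*(4794265/7548124375856) = -49744507*4794265/7548124375856 = -238488348852355/7548124375856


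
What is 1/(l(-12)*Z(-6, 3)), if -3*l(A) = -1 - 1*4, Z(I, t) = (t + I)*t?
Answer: -1/15 ≈ -0.066667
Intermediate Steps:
Z(I, t) = t*(I + t) (Z(I, t) = (I + t)*t = t*(I + t))
l(A) = 5/3 (l(A) = -(-1 - 1*4)/3 = -(-1 - 4)/3 = -⅓*(-5) = 5/3)
1/(l(-12)*Z(-6, 3)) = 1/(5*(3*(-6 + 3))/3) = 1/(5*(3*(-3))/3) = 1/((5/3)*(-9)) = 1/(-15) = -1/15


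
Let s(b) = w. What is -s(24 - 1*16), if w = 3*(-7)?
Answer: 21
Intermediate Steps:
w = -21
s(b) = -21
-s(24 - 1*16) = -1*(-21) = 21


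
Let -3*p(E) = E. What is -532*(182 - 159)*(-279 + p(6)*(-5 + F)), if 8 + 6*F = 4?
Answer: 9825508/3 ≈ 3.2752e+6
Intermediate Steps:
F = -2/3 (F = -4/3 + (1/6)*4 = -4/3 + 2/3 = -2/3 ≈ -0.66667)
p(E) = -E/3
-532*(182 - 159)*(-279 + p(6)*(-5 + F)) = -532*(182 - 159)*(-279 + (-1/3*6)*(-5 - 2/3)) = -12236*(-279 - 2*(-17/3)) = -12236*(-279 + 34/3) = -12236*(-803)/3 = -532*(-18469/3) = 9825508/3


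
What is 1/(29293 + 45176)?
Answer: 1/74469 ≈ 1.3428e-5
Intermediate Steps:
1/(29293 + 45176) = 1/74469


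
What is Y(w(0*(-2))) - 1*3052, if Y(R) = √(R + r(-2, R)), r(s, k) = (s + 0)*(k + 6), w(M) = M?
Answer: -3052 + 2*I*√3 ≈ -3052.0 + 3.4641*I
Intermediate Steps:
r(s, k) = s*(6 + k)
Y(R) = √(-12 - R) (Y(R) = √(R - 2*(6 + R)) = √(R + (-12 - 2*R)) = √(-12 - R))
Y(w(0*(-2))) - 1*3052 = √(-12 - 0*(-2)) - 1*3052 = √(-12 - 1*0) - 3052 = √(-12 + 0) - 3052 = √(-12) - 3052 = 2*I*√3 - 3052 = -3052 + 2*I*√3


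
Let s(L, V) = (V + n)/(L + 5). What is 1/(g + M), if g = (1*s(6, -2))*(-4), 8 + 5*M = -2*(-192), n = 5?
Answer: 55/4076 ≈ 0.013494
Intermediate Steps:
s(L, V) = (5 + V)/(5 + L) (s(L, V) = (V + 5)/(L + 5) = (5 + V)/(5 + L))
M = 376/5 (M = -8/5 + (-2*(-192))/5 = -8/5 + (1/5)*384 = -8/5 + 384/5 = 376/5 ≈ 75.200)
g = -12/11 (g = (1*((5 - 2)/(5 + 6)))*(-4) = (1*(3/11))*(-4) = (3/11)*(-4) = -12/11 ≈ -1.0909)
1/(g + M) = 1/(-12/11 + 376/5) = 1/(4076/55) = 55/4076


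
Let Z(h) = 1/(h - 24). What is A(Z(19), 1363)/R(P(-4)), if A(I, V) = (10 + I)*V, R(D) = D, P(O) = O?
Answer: -66787/20 ≈ -3339.4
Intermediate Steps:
Z(h) = 1/(-24 + h)
A(I, V) = V*(10 + I)
A(Z(19), 1363)/R(P(-4)) = (1363*(10 + 1/(-24 + 19)))/(-4) = (1363*(10 + 1/(-5)))*(-¼) = (1363*(10 - ⅕))*(-¼) = (1363*(49/5))*(-¼) = (66787/5)*(-¼) = -66787/20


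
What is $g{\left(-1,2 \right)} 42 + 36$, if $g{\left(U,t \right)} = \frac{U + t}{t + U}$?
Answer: $78$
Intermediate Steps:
$g{\left(U,t \right)} = 1$ ($g{\left(U,t \right)} = \frac{U + t}{U + t} = 1$)
$g{\left(-1,2 \right)} 42 + 36 = 1 \cdot 42 + 36 = 42 + 36 = 78$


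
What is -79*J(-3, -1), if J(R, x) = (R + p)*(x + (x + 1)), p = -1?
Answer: -316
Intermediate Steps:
J(R, x) = (1 + 2*x)*(-1 + R) (J(R, x) = (R - 1)*(x + (x + 1)) = (-1 + R)*(x + (1 + x)) = (-1 + R)*(1 + 2*x) = (1 + 2*x)*(-1 + R))
-79*J(-3, -1) = -79*(-1 - 3 - 2*(-1) + 2*(-3)*(-1)) = -79*(-1 - 3 + 2 + 6) = -79*4 = -316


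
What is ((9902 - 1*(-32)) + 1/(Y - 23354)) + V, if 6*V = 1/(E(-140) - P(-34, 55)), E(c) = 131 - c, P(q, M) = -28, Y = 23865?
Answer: 9106837861/916734 ≈ 9934.0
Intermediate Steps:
V = 1/1794 (V = 1/(6*((131 - 1*(-140)) - 1*(-28))) = 1/(6*((131 + 140) + 28)) = 1/(6*(271 + 28)) = (1/6)/299 = (1/6)*(1/299) = 1/1794 ≈ 0.00055741)
((9902 - 1*(-32)) + 1/(Y - 23354)) + V = ((9902 - 1*(-32)) + 1/(23865 - 23354)) + 1/1794 = ((9902 + 32) + 1/511) + 1/1794 = (9934 + 1/511) + 1/1794 = 5076275/511 + 1/1794 = 9106837861/916734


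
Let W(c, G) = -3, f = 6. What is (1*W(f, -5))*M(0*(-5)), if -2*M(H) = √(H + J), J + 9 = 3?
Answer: 3*I*√6/2 ≈ 3.6742*I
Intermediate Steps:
J = -6 (J = -9 + 3 = -6)
M(H) = -√(-6 + H)/2 (M(H) = -√(H - 6)/2 = -√(-6 + H)/2)
(1*W(f, -5))*M(0*(-5)) = (1*(-3))*(-√(-6 + 0*(-5))/2) = -(-3)*√(-6 + 0)/2 = -(-3)*√(-6)/2 = -(-3)*I*√6/2 = 3*I*√6/2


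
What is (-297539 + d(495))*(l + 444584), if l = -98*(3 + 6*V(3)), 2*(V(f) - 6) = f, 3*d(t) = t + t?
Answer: -130736294920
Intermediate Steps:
d(t) = 2*t/3 (d(t) = (t + t)/3 = (2*t)/3 = 2*t/3)
V(f) = 6 + f/2
l = -4704 (l = -98*(3 + 6*(6 + (½)*3)) = -98*(3 + 6*(6 + 3/2)) = -98*(3 + 6*(15/2)) = -98*(3 + 45) = -98*48 = -4704)
(-297539 + d(495))*(l + 444584) = (-297539 + (⅔)*495)*(-4704 + 444584) = (-297539 + 330)*439880 = -297209*439880 = -130736294920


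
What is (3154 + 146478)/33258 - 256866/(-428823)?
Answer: 43433986/8519591 ≈ 5.0981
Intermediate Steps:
(3154 + 146478)/33258 - 256866/(-428823) = 149632*(1/33258) - 256866*(-1/428823) = 74816/16629 + 2762/4611 = 43433986/8519591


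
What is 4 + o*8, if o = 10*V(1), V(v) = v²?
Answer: 84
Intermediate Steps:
o = 10 (o = 10*1² = 10*1 = 10)
4 + o*8 = 4 + 10*8 = 4 + 80 = 84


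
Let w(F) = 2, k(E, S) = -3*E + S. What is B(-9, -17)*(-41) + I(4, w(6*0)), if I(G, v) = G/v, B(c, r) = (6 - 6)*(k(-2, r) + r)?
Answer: 2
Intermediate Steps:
k(E, S) = S - 3*E
B(c, r) = 0 (B(c, r) = (6 - 6)*((r - 3*(-2)) + r) = 0*((r + 6) + r) = 0*((6 + r) + r) = 0*(6 + 2*r) = 0)
B(-9, -17)*(-41) + I(4, w(6*0)) = 0*(-41) + 4/2 = 0 + 4*(1/2) = 0 + 2 = 2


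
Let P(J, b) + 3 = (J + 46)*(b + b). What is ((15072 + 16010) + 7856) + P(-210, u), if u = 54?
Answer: 21223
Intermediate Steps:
P(J, b) = -3 + 2*b*(46 + J) (P(J, b) = -3 + (J + 46)*(b + b) = -3 + (46 + J)*(2*b) = -3 + 2*b*(46 + J))
((15072 + 16010) + 7856) + P(-210, u) = ((15072 + 16010) + 7856) + (-3 + 92*54 + 2*(-210)*54) = (31082 + 7856) + (-3 + 4968 - 22680) = 38938 - 17715 = 21223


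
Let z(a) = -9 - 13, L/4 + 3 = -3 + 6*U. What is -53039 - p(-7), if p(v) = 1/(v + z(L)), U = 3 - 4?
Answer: -1538130/29 ≈ -53039.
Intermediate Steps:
U = -1
L = -48 (L = -12 + 4*(-3 + 6*(-1)) = -12 + 4*(-3 - 6) = -12 + 4*(-9) = -12 - 36 = -48)
z(a) = -22
p(v) = 1/(-22 + v) (p(v) = 1/(v - 22) = 1/(-22 + v))
-53039 - p(-7) = -53039 - 1/(-22 - 7) = -53039 - 1/(-29) = -53039 - 1*(-1/29) = -53039 + 1/29 = -1538130/29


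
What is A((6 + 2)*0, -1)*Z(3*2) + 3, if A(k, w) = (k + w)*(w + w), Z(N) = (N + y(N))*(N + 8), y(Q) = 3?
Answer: 255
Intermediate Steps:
Z(N) = (3 + N)*(8 + N) (Z(N) = (N + 3)*(N + 8) = (3 + N)*(8 + N))
A(k, w) = 2*w*(k + w) (A(k, w) = (k + w)*(2*w) = 2*w*(k + w))
A((6 + 2)*0, -1)*Z(3*2) + 3 = (2*(-1)*((6 + 2)*0 - 1))*(24 + (3*2)² + 11*(3*2)) + 3 = (2*(-1)*(8*0 - 1))*(24 + 6² + 11*6) + 3 = (2*(-1)*(0 - 1))*(24 + 36 + 66) + 3 = (2*(-1)*(-1))*126 + 3 = 2*126 + 3 = 252 + 3 = 255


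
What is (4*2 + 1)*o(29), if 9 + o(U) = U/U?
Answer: -72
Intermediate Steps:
o(U) = -8 (o(U) = -9 + U/U = -9 + 1 = -8)
(4*2 + 1)*o(29) = (4*2 + 1)*(-8) = (8 + 1)*(-8) = 9*(-8) = -72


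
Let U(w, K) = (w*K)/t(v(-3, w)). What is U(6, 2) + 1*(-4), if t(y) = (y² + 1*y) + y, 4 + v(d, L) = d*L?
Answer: -437/110 ≈ -3.9727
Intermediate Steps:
v(d, L) = -4 + L*d (v(d, L) = -4 + d*L = -4 + L*d)
t(y) = y² + 2*y (t(y) = (y² + y) + y = (y + y²) + y = y² + 2*y)
U(w, K) = K*w/((-4 - 3*w)*(-2 - 3*w)) (U(w, K) = (w*K)/(((-4 + w*(-3))*(2 + (-4 + w*(-3))))) = (K*w)/(((-4 - 3*w)*(2 + (-4 - 3*w)))) = (K*w)/(((-4 - 3*w)*(-2 - 3*w))) = (K*w)*(1/((-4 - 3*w)*(-2 - 3*w))) = K*w/((-4 - 3*w)*(-2 - 3*w)))
U(6, 2) + 1*(-4) = 2*6/(8 + 9*6² + 18*6) + 1*(-4) = 2*6/(8 + 9*36 + 108) - 4 = 2*6/(8 + 324 + 108) - 4 = 2*6/440 - 4 = 2*6*(1/440) - 4 = 3/110 - 4 = -437/110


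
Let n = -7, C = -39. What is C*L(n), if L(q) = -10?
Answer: 390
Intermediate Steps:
C*L(n) = -39*(-10) = 390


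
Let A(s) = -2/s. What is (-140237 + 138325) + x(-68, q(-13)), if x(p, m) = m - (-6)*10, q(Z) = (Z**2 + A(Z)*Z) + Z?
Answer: -1698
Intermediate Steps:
q(Z) = -2 + Z + Z**2 (q(Z) = (Z**2 + (-2/Z)*Z) + Z = (Z**2 - 2) + Z = (-2 + Z**2) + Z = -2 + Z + Z**2)
x(p, m) = 60 + m (x(p, m) = m - 6*(-10) = m + 60 = 60 + m)
(-140237 + 138325) + x(-68, q(-13)) = (-140237 + 138325) + (60 + (-2 - 13*(1 - 13))) = -1912 + (60 + (-2 - 13*(-12))) = -1912 + (60 + (-2 + 156)) = -1912 + (60 + 154) = -1912 + 214 = -1698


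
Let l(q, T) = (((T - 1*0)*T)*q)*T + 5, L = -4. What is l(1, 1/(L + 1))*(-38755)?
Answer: -5193170/27 ≈ -1.9234e+5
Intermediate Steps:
l(q, T) = 5 + q*T**3 (l(q, T) = (((T + 0)*T)*q)*T + 5 = ((T*T)*q)*T + 5 = (T**2*q)*T + 5 = (q*T**2)*T + 5 = q*T**3 + 5 = 5 + q*T**3)
l(1, 1/(L + 1))*(-38755) = (5 + 1*(1/(-4 + 1))**3)*(-38755) = (5 + 1*(1/(-3))**3)*(-38755) = (5 + 1*(-1/3)**3)*(-38755) = (5 + 1*(-1/27))*(-38755) = (5 - 1/27)*(-38755) = (134/27)*(-38755) = -5193170/27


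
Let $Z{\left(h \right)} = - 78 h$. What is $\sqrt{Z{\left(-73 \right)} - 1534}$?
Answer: $8 \sqrt{65} \approx 64.498$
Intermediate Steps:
$\sqrt{Z{\left(-73 \right)} - 1534} = \sqrt{\left(-78\right) \left(-73\right) - 1534} = \sqrt{5694 - 1534} = \sqrt{4160} = 8 \sqrt{65}$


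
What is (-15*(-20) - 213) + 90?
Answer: 177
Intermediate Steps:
(-15*(-20) - 213) + 90 = (300 - 213) + 90 = 87 + 90 = 177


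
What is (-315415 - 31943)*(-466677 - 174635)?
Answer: 222764853696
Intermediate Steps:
(-315415 - 31943)*(-466677 - 174635) = -347358*(-641312) = 222764853696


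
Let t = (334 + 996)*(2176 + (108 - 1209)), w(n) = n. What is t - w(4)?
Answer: 1429746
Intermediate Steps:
t = 1429750 (t = 1330*(2176 - 1101) = 1330*1075 = 1429750)
t - w(4) = 1429750 - 1*4 = 1429750 - 4 = 1429746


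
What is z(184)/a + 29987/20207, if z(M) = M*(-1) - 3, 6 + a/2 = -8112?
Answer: 44604331/29825532 ≈ 1.4955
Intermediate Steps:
a = -16236 (a = -12 + 2*(-8112) = -12 - 16224 = -16236)
z(M) = -3 - M (z(M) = -M - 3 = -3 - M)
z(184)/a + 29987/20207 = (-3 - 1*184)/(-16236) + 29987/20207 = (-3 - 184)*(-1/16236) + 29987*(1/20207) = -187*(-1/16236) + 29987/20207 = 17/1476 + 29987/20207 = 44604331/29825532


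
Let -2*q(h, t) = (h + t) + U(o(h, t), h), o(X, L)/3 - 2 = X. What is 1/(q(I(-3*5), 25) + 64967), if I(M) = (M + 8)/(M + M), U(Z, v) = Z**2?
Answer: 600/38959163 ≈ 1.5401e-5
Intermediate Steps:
o(X, L) = 6 + 3*X
I(M) = (8 + M)/(2*M) (I(M) = (8 + M)/((2*M)) = (8 + M)*(1/(2*M)) = (8 + M)/(2*M))
q(h, t) = -h/2 - t/2 - (6 + 3*h)**2/2 (q(h, t) = -((h + t) + (6 + 3*h)**2)/2 = -(h + t + (6 + 3*h)**2)/2 = -h/2 - t/2 - (6 + 3*h)**2/2)
1/(q(I(-3*5), 25) + 64967) = 1/((-9*(2 + (8 - 3*5)/(2*((-3*5))))**2/2 - (8 - 3*5)/(4*((-3*5))) - 1/2*25) + 64967) = 1/((-9*(2 + (1/2)*(8 - 15)/(-15))**2/2 - (8 - 15)/(4*(-15)) - 25/2) + 64967) = 1/((-9*(2 + (1/2)*(-1/15)*(-7))**2/2 - (-1)*(-7)/(4*15) - 25/2) + 64967) = 1/((-9*(2 + 7/30)**2/2 - 1/2*7/30 - 25/2) + 64967) = 1/((-9*(67/30)**2/2 - 7/60 - 25/2) + 64967) = 1/((-9/2*4489/900 - 7/60 - 25/2) + 64967) = 1/((-4489/200 - 7/60 - 25/2) + 64967) = 1/(-21037/600 + 64967) = 1/(38959163/600) = 600/38959163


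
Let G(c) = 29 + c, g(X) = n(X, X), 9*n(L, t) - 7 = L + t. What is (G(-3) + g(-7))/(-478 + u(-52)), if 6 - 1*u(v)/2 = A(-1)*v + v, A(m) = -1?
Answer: -227/4194 ≈ -0.054125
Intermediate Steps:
n(L, t) = 7/9 + L/9 + t/9 (n(L, t) = 7/9 + (L + t)/9 = 7/9 + (L/9 + t/9) = 7/9 + L/9 + t/9)
g(X) = 7/9 + 2*X/9 (g(X) = 7/9 + X/9 + X/9 = 7/9 + 2*X/9)
u(v) = 12 (u(v) = 12 - 2*(-v + v) = 12 - 2*0 = 12 + 0 = 12)
(G(-3) + g(-7))/(-478 + u(-52)) = ((29 - 3) + (7/9 + (2/9)*(-7)))/(-478 + 12) = (26 + (7/9 - 14/9))/(-466) = (26 - 7/9)*(-1/466) = (227/9)*(-1/466) = -227/4194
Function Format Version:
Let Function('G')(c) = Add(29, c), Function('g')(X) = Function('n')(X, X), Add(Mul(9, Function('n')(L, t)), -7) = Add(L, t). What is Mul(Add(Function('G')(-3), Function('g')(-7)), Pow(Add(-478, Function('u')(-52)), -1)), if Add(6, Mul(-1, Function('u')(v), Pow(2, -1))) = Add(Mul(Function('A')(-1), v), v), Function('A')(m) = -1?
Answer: Rational(-227, 4194) ≈ -0.054125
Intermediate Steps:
Function('n')(L, t) = Add(Rational(7, 9), Mul(Rational(1, 9), L), Mul(Rational(1, 9), t)) (Function('n')(L, t) = Add(Rational(7, 9), Mul(Rational(1, 9), Add(L, t))) = Add(Rational(7, 9), Add(Mul(Rational(1, 9), L), Mul(Rational(1, 9), t))) = Add(Rational(7, 9), Mul(Rational(1, 9), L), Mul(Rational(1, 9), t)))
Function('g')(X) = Add(Rational(7, 9), Mul(Rational(2, 9), X)) (Function('g')(X) = Add(Rational(7, 9), Mul(Rational(1, 9), X), Mul(Rational(1, 9), X)) = Add(Rational(7, 9), Mul(Rational(2, 9), X)))
Function('u')(v) = 12 (Function('u')(v) = Add(12, Mul(-2, Add(Mul(-1, v), v))) = Add(12, Mul(-2, 0)) = Add(12, 0) = 12)
Mul(Add(Function('G')(-3), Function('g')(-7)), Pow(Add(-478, Function('u')(-52)), -1)) = Mul(Add(Add(29, -3), Add(Rational(7, 9), Mul(Rational(2, 9), -7))), Pow(Add(-478, 12), -1)) = Mul(Add(26, Add(Rational(7, 9), Rational(-14, 9))), Pow(-466, -1)) = Mul(Add(26, Rational(-7, 9)), Rational(-1, 466)) = Mul(Rational(227, 9), Rational(-1, 466)) = Rational(-227, 4194)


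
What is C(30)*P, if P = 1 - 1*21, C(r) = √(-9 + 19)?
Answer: -20*√10 ≈ -63.246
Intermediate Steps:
C(r) = √10
P = -20 (P = 1 - 21 = -20)
C(30)*P = √10*(-20) = -20*√10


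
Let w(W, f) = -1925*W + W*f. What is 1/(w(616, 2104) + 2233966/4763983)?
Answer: 680569/75042579354 ≈ 9.0691e-6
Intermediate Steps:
1/(w(616, 2104) + 2233966/4763983) = 1/(616*(-1925 + 2104) + 2233966/4763983) = 1/(616*179 + 2233966*(1/4763983)) = 1/(110264 + 319138/680569) = 1/(75042579354/680569) = 680569/75042579354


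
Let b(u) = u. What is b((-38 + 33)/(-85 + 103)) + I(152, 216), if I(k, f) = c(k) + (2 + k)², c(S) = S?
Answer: 429619/18 ≈ 23868.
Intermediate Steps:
I(k, f) = k + (2 + k)²
b((-38 + 33)/(-85 + 103)) + I(152, 216) = (-38 + 33)/(-85 + 103) + (152 + (2 + 152)²) = -5/18 + (152 + 154²) = -5*1/18 + (152 + 23716) = -5/18 + 23868 = 429619/18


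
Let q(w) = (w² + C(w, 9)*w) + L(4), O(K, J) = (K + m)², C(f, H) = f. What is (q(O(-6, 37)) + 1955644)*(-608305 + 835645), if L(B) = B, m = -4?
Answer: 449143816320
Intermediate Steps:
O(K, J) = (-4 + K)² (O(K, J) = (K - 4)² = (-4 + K)²)
q(w) = 4 + 2*w² (q(w) = (w² + w*w) + 4 = (w² + w²) + 4 = 2*w² + 4 = 4 + 2*w²)
(q(O(-6, 37)) + 1955644)*(-608305 + 835645) = ((4 + 2*((-4 - 6)²)²) + 1955644)*(-608305 + 835645) = ((4 + 2*((-10)²)²) + 1955644)*227340 = ((4 + 2*100²) + 1955644)*227340 = ((4 + 2*10000) + 1955644)*227340 = ((4 + 20000) + 1955644)*227340 = (20004 + 1955644)*227340 = 1975648*227340 = 449143816320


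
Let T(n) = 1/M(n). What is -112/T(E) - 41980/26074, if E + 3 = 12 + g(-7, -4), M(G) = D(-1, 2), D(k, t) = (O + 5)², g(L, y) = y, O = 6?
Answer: -176698414/13037 ≈ -13554.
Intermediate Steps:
D(k, t) = 121 (D(k, t) = (6 + 5)² = 11² = 121)
M(G) = 121
E = 5 (E = -3 + (12 - 4) = -3 + 8 = 5)
T(n) = 1/121
-112/T(E) - 41980/26074 = -112/1/121 - 41980/26074 = -112*121 - 41980*1/26074 = -13552 - 20990/13037 = -176698414/13037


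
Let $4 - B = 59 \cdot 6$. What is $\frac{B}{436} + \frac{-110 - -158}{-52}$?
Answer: $- \frac{4891}{2834} \approx -1.7258$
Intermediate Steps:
$B = -350$ ($B = 4 - 59 \cdot 6 = 4 - 354 = -350$)
$\frac{B}{436} + \frac{-110 - -158}{-52} = - \frac{350}{436} + \frac{-110 - -158}{-52} = \left(-350\right) \frac{1}{436} + \left(-110 + 158\right) \left(- \frac{1}{52}\right) = - \frac{175}{218} + 48 \left(- \frac{1}{52}\right) = - \frac{175}{218} - \frac{12}{13} = - \frac{4891}{2834}$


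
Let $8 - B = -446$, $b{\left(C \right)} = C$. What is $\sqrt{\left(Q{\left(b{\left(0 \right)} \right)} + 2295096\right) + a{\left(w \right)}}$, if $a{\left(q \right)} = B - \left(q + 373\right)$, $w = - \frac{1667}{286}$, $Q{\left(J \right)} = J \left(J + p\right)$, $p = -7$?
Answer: $\frac{\sqrt{187736774654}}{286} \approx 1515.0$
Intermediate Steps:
$B = 454$ ($B = 8 - -446 = 8 + 446 = 454$)
$Q{\left(J \right)} = J \left(-7 + J\right)$ ($Q{\left(J \right)} = J \left(J - 7\right) = J \left(-7 + J\right)$)
$w = - \frac{1667}{286}$ ($w = \left(-1667\right) \frac{1}{286} = - \frac{1667}{286} \approx -5.8287$)
$a{\left(q \right)} = 81 - q$ ($a{\left(q \right)} = 454 - \left(q + 373\right) = 454 - \left(373 + q\right) = 81 - q$)
$\sqrt{\left(Q{\left(b{\left(0 \right)} \right)} + 2295096\right) + a{\left(w \right)}} = \sqrt{\left(0 \left(-7 + 0\right) + 2295096\right) + \left(81 - - \frac{1667}{286}\right)} = \sqrt{\left(0 \left(-7\right) + 2295096\right) + \left(81 + \frac{1667}{286}\right)} = \sqrt{\left(0 + 2295096\right) + \frac{24833}{286}} = \sqrt{2295096 + \frac{24833}{286}} = \sqrt{\frac{656422289}{286}} = \frac{\sqrt{187736774654}}{286}$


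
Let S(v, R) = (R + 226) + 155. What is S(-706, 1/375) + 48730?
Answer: 18416626/375 ≈ 49111.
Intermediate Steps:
S(v, R) = 381 + R (S(v, R) = (226 + R) + 155 = 381 + R)
S(-706, 1/375) + 48730 = (381 + 1/375) + 48730 = 142876/375 + 48730 = 18416626/375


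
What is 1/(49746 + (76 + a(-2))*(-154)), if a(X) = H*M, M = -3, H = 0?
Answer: 1/38042 ≈ 2.6287e-5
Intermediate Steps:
a(X) = 0 (a(X) = 0*(-3) = 0)
1/(49746 + (76 + a(-2))*(-154)) = 1/(49746 + (76 + 0)*(-154)) = 1/(49746 + 76*(-154)) = 1/(49746 - 11704) = 1/38042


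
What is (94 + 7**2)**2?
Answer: 20449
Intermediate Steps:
(94 + 7**2)**2 = (94 + 49)**2 = 143**2 = 20449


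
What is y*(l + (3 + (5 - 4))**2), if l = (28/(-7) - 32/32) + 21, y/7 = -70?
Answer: -15680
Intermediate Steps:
y = -490 (y = 7*(-70) = -490)
l = 16 (l = (28*(-1/7) - 32*1/32) + 21 = (-4 - 1) + 21 = -5 + 21 = 16)
y*(l + (3 + (5 - 4))**2) = -490*(16 + (3 + (5 - 4))**2) = -490*(16 + (3 + 1)**2) = -490*(16 + 4**2) = -490*(16 + 16) = -490*32 = -15680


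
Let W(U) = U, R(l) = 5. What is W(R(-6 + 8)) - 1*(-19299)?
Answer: 19304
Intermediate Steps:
W(R(-6 + 8)) - 1*(-19299) = 5 - 1*(-19299) = 5 + 19299 = 19304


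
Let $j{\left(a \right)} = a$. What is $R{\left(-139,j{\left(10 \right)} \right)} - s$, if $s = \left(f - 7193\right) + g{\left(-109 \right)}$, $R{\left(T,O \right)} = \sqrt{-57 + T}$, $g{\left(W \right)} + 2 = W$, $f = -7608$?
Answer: $14912 + 14 i \approx 14912.0 + 14.0 i$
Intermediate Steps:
$g{\left(W \right)} = -2 + W$
$s = -14912$ ($s = \left(-7608 - 7193\right) - 111 = -14801 - 111 = -14912$)
$R{\left(-139,j{\left(10 \right)} \right)} - s = \sqrt{-57 - 139} - -14912 = \sqrt{-196} + 14912 = 14 i + 14912 = 14912 + 14 i$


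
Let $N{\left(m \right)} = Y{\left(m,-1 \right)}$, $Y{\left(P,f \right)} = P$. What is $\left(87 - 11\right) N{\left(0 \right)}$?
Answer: $0$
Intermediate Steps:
$N{\left(m \right)} = m$
$\left(87 - 11\right) N{\left(0 \right)} = \left(87 - 11\right) 0 = 76 \cdot 0 = 0$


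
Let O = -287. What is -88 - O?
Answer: 199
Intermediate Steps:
-88 - O = -88 - 1*(-287) = -88 + 287 = 199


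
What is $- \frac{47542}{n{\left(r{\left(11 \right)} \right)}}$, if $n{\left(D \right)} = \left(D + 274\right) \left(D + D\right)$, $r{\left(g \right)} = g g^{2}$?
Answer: $- \frac{2161}{194205} \approx -0.011127$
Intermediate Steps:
$r{\left(g \right)} = g^{3}$
$n{\left(D \right)} = 2 D \left(274 + D\right)$ ($n{\left(D \right)} = \left(274 + D\right) 2 D = 2 D \left(274 + D\right)$)
$- \frac{47542}{n{\left(r{\left(11 \right)} \right)}} = - \frac{47542}{2 \cdot 11^{3} \left(274 + 11^{3}\right)} = - \frac{47542}{2 \cdot 1331 \left(274 + 1331\right)} = - \frac{47542}{2 \cdot 1331 \cdot 1605} = - \frac{47542}{4272510} = \left(-47542\right) \frac{1}{4272510} = - \frac{2161}{194205}$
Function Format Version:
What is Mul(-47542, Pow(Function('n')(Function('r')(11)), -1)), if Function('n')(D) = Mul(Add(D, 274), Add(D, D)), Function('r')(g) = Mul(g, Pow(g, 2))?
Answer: Rational(-2161, 194205) ≈ -0.011127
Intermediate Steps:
Function('r')(g) = Pow(g, 3)
Function('n')(D) = Mul(2, D, Add(274, D)) (Function('n')(D) = Mul(Add(274, D), Mul(2, D)) = Mul(2, D, Add(274, D)))
Mul(-47542, Pow(Function('n')(Function('r')(11)), -1)) = Mul(-47542, Pow(Mul(2, Pow(11, 3), Add(274, Pow(11, 3))), -1)) = Mul(-47542, Pow(Mul(2, 1331, Add(274, 1331)), -1)) = Mul(-47542, Pow(Mul(2, 1331, 1605), -1)) = Mul(-47542, Pow(4272510, -1)) = Mul(-47542, Rational(1, 4272510)) = Rational(-2161, 194205)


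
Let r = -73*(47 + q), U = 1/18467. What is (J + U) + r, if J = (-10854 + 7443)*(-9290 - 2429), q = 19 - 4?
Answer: 738107209062/18467 ≈ 3.9969e+7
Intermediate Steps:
q = 15
U = 1/18467 ≈ 5.4151e-5
J = 39973509 (J = -3411*(-11719) = 39973509)
r = -4526 (r = -73*(47 + 15) = -73*62 = -4526)
(J + U) + r = (39973509 + 1/18467) - 4526 = 738190790704/18467 - 4526 = 738107209062/18467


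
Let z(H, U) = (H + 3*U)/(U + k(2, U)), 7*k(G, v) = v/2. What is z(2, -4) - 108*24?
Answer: -7769/3 ≈ -2589.7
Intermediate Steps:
k(G, v) = v/14 (k(G, v) = (v/2)/7 = v/14)
z(H, U) = 14*(H + 3*U)/(15*U) (z(H, U) = (H + 3*U)/(U + U/14) = (H + 3*U)/((15*U/14)) = (H + 3*U)*(14/(15*U)) = 14*(H + 3*U)/(15*U))
z(2, -4) - 108*24 = (14/15)*(2 + 3*(-4))/(-4) - 108*24 = (14/15)*(-¼)*(2 - 12) - 2592 = (14/15)*(-¼)*(-10) - 2592 = 7/3 - 2592 = -7769/3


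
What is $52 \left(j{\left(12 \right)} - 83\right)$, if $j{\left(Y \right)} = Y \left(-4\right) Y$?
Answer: $-34268$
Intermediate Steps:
$j{\left(Y \right)} = - 4 Y^{2}$ ($j{\left(Y \right)} = - 4 Y Y = - 4 Y^{2}$)
$52 \left(j{\left(12 \right)} - 83\right) = 52 \left(- 4 \cdot 12^{2} - 83\right) = 52 \left(\left(-4\right) 144 - 83\right) = 52 \left(-576 - 83\right) = 52 \left(-659\right) = -34268$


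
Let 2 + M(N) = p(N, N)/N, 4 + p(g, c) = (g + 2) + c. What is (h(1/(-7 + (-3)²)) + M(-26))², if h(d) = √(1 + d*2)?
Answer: 339/169 + 2*√2/13 ≈ 2.2235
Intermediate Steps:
p(g, c) = -2 + c + g (p(g, c) = -4 + ((g + 2) + c) = -4 + ((2 + g) + c) = -4 + (2 + c + g) = -2 + c + g)
M(N) = -2 + (-2 + 2*N)/N (M(N) = -2 + (-2 + N + N)/N = -2 + (-2 + 2*N)/N)
h(d) = √(1 + 2*d)
(h(1/(-7 + (-3)²)) + M(-26))² = (√(1 + 2/(-7 + (-3)²)) - 2/(-26))² = (√(1 + 2/(-7 + 9)) - 2*(-1/26))² = (√(1 + 2/2) + 1/13)² = (√(1 + 2*(½)) + 1/13)² = (√(1 + 1) + 1/13)² = (√2 + 1/13)² = (1/13 + √2)²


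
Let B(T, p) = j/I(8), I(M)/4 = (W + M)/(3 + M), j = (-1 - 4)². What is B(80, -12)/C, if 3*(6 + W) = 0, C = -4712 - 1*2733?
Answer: -55/11912 ≈ -0.0046172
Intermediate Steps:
C = -7445 (C = -4712 - 2733 = -7445)
W = -6 (W = -6 + (⅓)*0 = -6 + 0 = -6)
j = 25 (j = (-5)² = 25)
I(M) = 4*(-6 + M)/(3 + M) (I(M) = 4*((-6 + M)/(3 + M)) = 4*(-6 + M)/(3 + M))
B(T, p) = 275/8 (B(T, p) = 25/((4*(-6 + 8)/(3 + 8))) = 25/((4*2/11)) = 25/((4*(1/11)*2)) = 25/(8/11) = 25*(11/8) = 275/8)
B(80, -12)/C = (275/8)/(-7445) = (275/8)*(-1/7445) = -55/11912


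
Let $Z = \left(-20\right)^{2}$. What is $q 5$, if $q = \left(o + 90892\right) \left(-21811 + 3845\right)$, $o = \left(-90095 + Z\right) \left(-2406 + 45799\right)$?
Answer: $349622334348690$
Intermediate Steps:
$Z = 400$
$o = -3892135135$ ($o = \left(-90095 + 400\right) \left(-2406 + 45799\right) = \left(-89695\right) 43393 = -3892135135$)
$q = 69924466869738$ ($q = \left(-3892135135 + 90892\right) \left(-21811 + 3845\right) = \left(-3892044243\right) \left(-17966\right) = 69924466869738$)
$q 5 = 69924466869738 \cdot 5 = 349622334348690$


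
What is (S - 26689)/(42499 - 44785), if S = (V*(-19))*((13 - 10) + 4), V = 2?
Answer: 2995/254 ≈ 11.791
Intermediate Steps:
S = -266 (S = (2*(-19))*((13 - 10) + 4) = -38*(3 + 4) = -38*7 = -266)
(S - 26689)/(42499 - 44785) = (-266 - 26689)/(42499 - 44785) = -26955/(-2286) = -26955*(-1/2286) = 2995/254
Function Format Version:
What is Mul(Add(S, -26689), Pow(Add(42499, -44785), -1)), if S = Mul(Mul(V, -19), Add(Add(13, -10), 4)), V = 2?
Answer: Rational(2995, 254) ≈ 11.791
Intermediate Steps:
S = -266 (S = Mul(Mul(2, -19), Add(Add(13, -10), 4)) = Mul(-38, Add(3, 4)) = Mul(-38, 7) = -266)
Mul(Add(S, -26689), Pow(Add(42499, -44785), -1)) = Mul(Add(-266, -26689), Pow(Add(42499, -44785), -1)) = Mul(-26955, Pow(-2286, -1)) = Mul(-26955, Rational(-1, 2286)) = Rational(2995, 254)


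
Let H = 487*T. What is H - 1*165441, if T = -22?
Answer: -176155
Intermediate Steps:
H = -10714 (H = 487*(-22) = -10714)
H - 1*165441 = -10714 - 1*165441 = -10714 - 165441 = -176155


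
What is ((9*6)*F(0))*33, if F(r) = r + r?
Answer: 0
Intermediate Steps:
F(r) = 2*r
((9*6)*F(0))*33 = ((9*6)*(2*0))*33 = (54*0)*33 = 0*33 = 0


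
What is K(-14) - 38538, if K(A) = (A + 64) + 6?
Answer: -38482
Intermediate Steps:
K(A) = 70 + A (K(A) = (64 + A) + 6 = 70 + A)
K(-14) - 38538 = (70 - 14) - 38538 = 56 - 38538 = -38482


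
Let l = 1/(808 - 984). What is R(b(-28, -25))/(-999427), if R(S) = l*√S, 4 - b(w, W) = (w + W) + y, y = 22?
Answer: √35/175899152 ≈ 3.3633e-8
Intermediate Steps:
l = -1/176 (l = 1/(-176) = -1/176 ≈ -0.0056818)
b(w, W) = -18 - W - w (b(w, W) = 4 - ((w + W) + 22) = 4 - ((W + w) + 22) = 4 - (22 + W + w) = 4 + (-22 - W - w) = -18 - W - w)
R(S) = -√S/176
R(b(-28, -25))/(-999427) = -√(-18 - 1*(-25) - 1*(-28))/176/(-999427) = -√(-18 + 25 + 28)/176*(-1/999427) = -√35/176*(-1/999427) = √35/175899152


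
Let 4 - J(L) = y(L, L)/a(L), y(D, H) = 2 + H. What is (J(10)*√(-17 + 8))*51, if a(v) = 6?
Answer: 306*I ≈ 306.0*I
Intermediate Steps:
J(L) = 11/3 - L/6 (J(L) = 4 - (2 + L)/6 = 4 - (⅓ + L/6) = 4 + (-⅓ - L/6) = 11/3 - L/6)
(J(10)*√(-17 + 8))*51 = ((11/3 - ⅙*10)*√(-17 + 8))*51 = ((11/3 - 5/3)*√(-9))*51 = (2*(3*I))*51 = (6*I)*51 = 306*I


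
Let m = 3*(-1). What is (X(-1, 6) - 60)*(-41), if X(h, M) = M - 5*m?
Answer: 1599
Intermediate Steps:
m = -3
X(h, M) = 15 + M (X(h, M) = M - 5*(-3) = M + 15 = 15 + M)
(X(-1, 6) - 60)*(-41) = ((15 + 6) - 60)*(-41) = (21 - 60)*(-41) = -39*(-41) = 1599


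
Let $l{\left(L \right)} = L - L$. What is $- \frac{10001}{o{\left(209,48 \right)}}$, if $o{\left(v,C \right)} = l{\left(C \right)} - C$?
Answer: $\frac{10001}{48} \approx 208.35$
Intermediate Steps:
$l{\left(L \right)} = 0$
$o{\left(v,C \right)} = - C$ ($o{\left(v,C \right)} = 0 - C = - C$)
$- \frac{10001}{o{\left(209,48 \right)}} = - \frac{10001}{\left(-1\right) 48} = - \frac{10001}{-48} = \left(-10001\right) \left(- \frac{1}{48}\right) = \frac{10001}{48}$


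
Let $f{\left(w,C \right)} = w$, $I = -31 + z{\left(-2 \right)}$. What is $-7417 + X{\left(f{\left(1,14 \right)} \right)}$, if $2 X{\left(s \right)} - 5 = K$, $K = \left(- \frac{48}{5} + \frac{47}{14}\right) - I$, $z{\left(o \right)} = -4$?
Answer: $- \frac{1036017}{140} \approx -7400.1$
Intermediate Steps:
$I = -35$ ($I = -31 - 4 = -35$)
$K = \frac{2013}{70}$ ($K = \left(- \frac{48}{5} + \frac{47}{14}\right) - -35 = \left(\left(-48\right) \frac{1}{5} + 47 \cdot \frac{1}{14}\right) + 35 = \left(- \frac{48}{5} + \frac{47}{14}\right) + 35 = - \frac{437}{70} + 35 = \frac{2013}{70} \approx 28.757$)
$X{\left(s \right)} = \frac{2363}{140}$ ($X{\left(s \right)} = \frac{5}{2} + \frac{1}{2} \cdot \frac{2013}{70} = \frac{5}{2} + \frac{2013}{140} = \frac{2363}{140}$)
$-7417 + X{\left(f{\left(1,14 \right)} \right)} = -7417 + \frac{2363}{140} = - \frac{1036017}{140}$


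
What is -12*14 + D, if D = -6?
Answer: -174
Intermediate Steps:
-12*14 + D = -12*14 - 6 = -168 - 6 = -174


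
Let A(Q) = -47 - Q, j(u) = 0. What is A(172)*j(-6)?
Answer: 0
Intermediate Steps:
A(172)*j(-6) = (-47 - 1*172)*0 = (-47 - 172)*0 = -219*0 = 0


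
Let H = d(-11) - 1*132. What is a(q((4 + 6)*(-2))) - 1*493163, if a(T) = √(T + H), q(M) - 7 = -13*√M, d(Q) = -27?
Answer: -493163 + √(-152 - 26*I*√5) ≈ -4.9316e+5 - 12.545*I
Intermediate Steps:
q(M) = 7 - 13*√M
H = -159 (H = -27 - 1*132 = -27 - 132 = -159)
a(T) = √(-159 + T) (a(T) = √(T - 159) = √(-159 + T))
a(q((4 + 6)*(-2))) - 1*493163 = √(-159 + (7 - 13*I*√2*√(4 + 6))) - 1*493163 = √(-159 + (7 - 13*2*I*√5)) - 493163 = √(-159 + (7 - 26*I*√5)) - 493163 = √(-152 - 26*I*√5) - 493163 = -493163 + √(-152 - 26*I*√5)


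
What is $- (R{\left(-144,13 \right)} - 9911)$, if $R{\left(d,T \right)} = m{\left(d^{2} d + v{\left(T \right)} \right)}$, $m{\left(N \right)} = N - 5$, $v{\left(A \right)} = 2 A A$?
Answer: $2995562$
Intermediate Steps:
$v{\left(A \right)} = 2 A^{2}$
$m{\left(N \right)} = -5 + N$
$R{\left(d,T \right)} = -5 + d^{3} + 2 T^{2}$ ($R{\left(d,T \right)} = -5 + \left(d^{2} d + 2 T^{2}\right) = -5 + \left(d^{3} + 2 T^{2}\right) = -5 + d^{3} + 2 T^{2}$)
$- (R{\left(-144,13 \right)} - 9911) = - (\left(-5 + \left(-144\right)^{3} + 2 \cdot 13^{2}\right) - 9911) = - (\left(-5 - 2985984 + 2 \cdot 169\right) - 9911) = - (\left(-5 - 2985984 + 338\right) - 9911) = - (-2985651 - 9911) = \left(-1\right) \left(-2995562\right) = 2995562$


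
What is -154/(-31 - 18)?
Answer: 22/7 ≈ 3.1429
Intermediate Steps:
-154/(-31 - 18) = -154/(-49) = -1/49*(-154) = 22/7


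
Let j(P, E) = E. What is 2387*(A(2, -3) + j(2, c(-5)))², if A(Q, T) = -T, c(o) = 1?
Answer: 38192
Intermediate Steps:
2387*(A(2, -3) + j(2, c(-5)))² = 2387*(-1*(-3) + 1)² = 2387*(3 + 1)² = 2387*4² = 2387*16 = 38192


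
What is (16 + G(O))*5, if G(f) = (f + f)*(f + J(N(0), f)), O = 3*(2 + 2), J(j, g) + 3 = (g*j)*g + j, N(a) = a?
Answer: 1160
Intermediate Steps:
J(j, g) = -3 + j + j*g² (J(j, g) = -3 + ((g*j)*g + j) = -3 + (j*g² + j) = -3 + (j + j*g²) = -3 + j + j*g²)
O = 12 (O = 3*4 = 12)
G(f) = 2*f*(-3 + f) (G(f) = (f + f)*(f + (-3 + 0 + 0*f²)) = (2*f)*(f + (-3 + 0 + 0)) = (2*f)*(f - 3) = (2*f)*(-3 + f) = 2*f*(-3 + f))
(16 + G(O))*5 = (16 + 2*12*(-3 + 12))*5 = (16 + 2*12*9)*5 = (16 + 216)*5 = 232*5 = 1160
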